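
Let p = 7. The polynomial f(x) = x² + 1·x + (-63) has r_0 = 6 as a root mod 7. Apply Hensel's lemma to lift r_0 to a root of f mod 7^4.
r_3 = 818 (mod 2401)

Hensel: r_{i+1} = r_i − f(r_i)·(f′(r_i))^{-1} mod 7^{i+2}, f′(x) = 2x + 1. Iterate:
  r_0 = 6 (mod 7)
  r_1 = 34 (mod 49)
  r_2 = 132 (mod 343)
  r_3 = 818 (mod 2401)
Final: r = 818 satisfies f(r) ≡ 0 mod 7^4.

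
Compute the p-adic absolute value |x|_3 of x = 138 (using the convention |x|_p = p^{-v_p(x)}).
|138|_3 = 1/3

Step 1 — compute v_3(x) by factoring powers of 3 out of the numerator and denominator: v_3(138) = 1. Step 2 — apply |x|_p = p^{-v_p(x)} = 3^{-1} = 1/3.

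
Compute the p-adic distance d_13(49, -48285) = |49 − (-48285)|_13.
d_13(49, -48285) = 1/2197

Step 1 — x − y = 49 − (-48285) = 48334. Step 2 — v_13(48334) = 3 (factor: 48334 = (13^3 · 22); the sign does not affect v_p). Step 3 — |x − y|_13 = 13^{-3} = 1/2197.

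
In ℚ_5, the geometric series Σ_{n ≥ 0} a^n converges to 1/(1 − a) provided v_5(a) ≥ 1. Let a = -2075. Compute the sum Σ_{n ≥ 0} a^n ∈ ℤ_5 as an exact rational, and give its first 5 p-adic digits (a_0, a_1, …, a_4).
Σ a^n = 1/(1 − a) = 1/2076;  first 5 digits = (1, 0, 2, 3, 0)

v_5(a) = 2 ≥ 1, so the series converges in ℤ_5 to 1/(1 − a) = 1/(1 − (-2075)) = 1/2076. Expand this rational in ℤ_5: compute digits iteratively via d_i = x_i mod 5, x_{i+1} = (x_i − d_i)/5. The first 5 digits are (1, 0, 2, 3, 0).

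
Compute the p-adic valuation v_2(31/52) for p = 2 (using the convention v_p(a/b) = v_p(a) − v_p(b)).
v_2(31/52) = -2

Factor powers of 2 from the numerator and denominator of the reduced fraction: 31 = 2^0 · 31 and 52 = 2^2 · 13. Apply v_p(a/b) = v_p(a) − v_p(b): v_2(31/52) = 0 − 2 = -2.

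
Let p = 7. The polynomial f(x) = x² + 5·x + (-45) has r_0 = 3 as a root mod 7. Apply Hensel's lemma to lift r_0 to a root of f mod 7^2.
r_1 = 45 (mod 49)

Hensel: r_{i+1} = r_i − f(r_i)·(f′(r_i))^{-1} mod 7^{i+2}, f′(x) = 2x + 5. Iterate:
  r_0 = 3 (mod 7)
  r_1 = 45 (mod 49)
Final: r = 45 satisfies f(r) ≡ 0 mod 7^2.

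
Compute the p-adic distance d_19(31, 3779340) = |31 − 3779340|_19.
d_19(31, 3779340) = 1/130321

Step 1 — x − y = 31 − 3779340 = -3779309. Step 2 — v_19(-3779309) = 4 (factor: -3779309 = −(19^4 · 29); the sign does not affect v_p). Step 3 — |x − y|_19 = 19^{-4} = 1/130321.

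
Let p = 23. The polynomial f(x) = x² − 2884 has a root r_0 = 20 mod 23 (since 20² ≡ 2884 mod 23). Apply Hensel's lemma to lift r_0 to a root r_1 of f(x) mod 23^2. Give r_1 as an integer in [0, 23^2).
r_1 = 135 (mod 529)

Hensel's recurrence: r_{i+1} = r_i − f(r_i)·(f′(r_i))^{-1} mod 23^{i+2}, with f′(x) = 2x. Iterate:
  r_0 = 20 (mod 23)
  r_1 = 135 (mod 529)
Final: r_1 = 135, and one checks f(r_1) ≡ 0 mod 23^2.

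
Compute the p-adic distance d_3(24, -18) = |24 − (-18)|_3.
d_3(24, -18) = 1/3

Step 1 — x − y = 24 − (-18) = 42. Step 2 — v_3(42) = 1 (factor: 42 = (3^1 · 14); the sign does not affect v_p). Step 3 — |x − y|_3 = 3^{-1} = 1/3.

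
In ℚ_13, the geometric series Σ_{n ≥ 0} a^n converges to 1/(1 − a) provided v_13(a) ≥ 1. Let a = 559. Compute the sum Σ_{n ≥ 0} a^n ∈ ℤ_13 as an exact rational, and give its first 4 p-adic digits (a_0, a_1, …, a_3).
Σ a^n = 1/(1 − a) = -1/558;  first 4 digits = (1, 4, 6, 11)

v_13(a) = 1 ≥ 1, so the series converges in ℤ_13 to 1/(1 − a) = 1/(1 − 559) = -1/558. Expand this rational in ℤ_13: compute digits iteratively via d_i = x_i mod 13, x_{i+1} = (x_i − d_i)/13. The first 4 digits are (1, 4, 6, 11).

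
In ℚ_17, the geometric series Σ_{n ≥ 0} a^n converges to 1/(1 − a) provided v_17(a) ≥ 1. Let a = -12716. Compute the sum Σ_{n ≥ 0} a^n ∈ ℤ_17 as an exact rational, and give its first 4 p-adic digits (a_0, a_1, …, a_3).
Σ a^n = 1/(1 − a) = 1/12717;  first 4 digits = (1, 0, 7, 14)

v_17(a) = 2 ≥ 1, so the series converges in ℤ_17 to 1/(1 − a) = 1/(1 − (-12716)) = 1/12717. Expand this rational in ℤ_17: compute digits iteratively via d_i = x_i mod 17, x_{i+1} = (x_i − d_i)/17. The first 4 digits are (1, 0, 7, 14).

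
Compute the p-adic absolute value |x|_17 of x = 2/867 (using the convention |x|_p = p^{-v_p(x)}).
|2/867|_17 = 289

Step 1 — compute v_17(x) by factoring powers of 17 out of the numerator and denominator: v_17(2/867) = -2. Step 2 — apply |x|_p = p^{-v_p(x)} = 17^{2} = 289.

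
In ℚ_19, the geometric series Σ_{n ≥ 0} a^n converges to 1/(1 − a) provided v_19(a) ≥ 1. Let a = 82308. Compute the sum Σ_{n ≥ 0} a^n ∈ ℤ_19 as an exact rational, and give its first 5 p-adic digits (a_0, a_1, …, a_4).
Σ a^n = 1/(1 − a) = -1/82307;  first 5 digits = (1, 0, 0, 12, 0)

v_19(a) = 3 ≥ 1, so the series converges in ℤ_19 to 1/(1 − a) = 1/(1 − 82308) = -1/82307. Expand this rational in ℤ_19: compute digits iteratively via d_i = x_i mod 19, x_{i+1} = (x_i − d_i)/19. The first 5 digits are (1, 0, 0, 12, 0).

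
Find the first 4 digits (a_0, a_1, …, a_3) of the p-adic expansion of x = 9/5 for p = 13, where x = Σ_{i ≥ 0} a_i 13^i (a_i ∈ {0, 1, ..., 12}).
(a_0, …, a_3) = (7, 10, 7, 2)

v_13(9/5) = 0 (numerator and denominator both coprime to 13), so x ∈ ℤ_13^×. Compute digits iteratively via a_i = x_i mod 13, x_{i+1} = (x_i − a_i)/13, with x_0 = x:
  x_0 = 9/5;  a_0 = 7;  x_1 = (x_0 − 7)/13 = -2/5
  x_1 = -2/5;  a_1 = 10;  x_2 = (x_1 − 10)/13 = -4/5
  x_2 = -4/5;  a_2 = 7;  x_3 = (x_2 − 7)/13 = -3/5
  x_3 = -3/5;  a_3 = 2;  x_4 = (x_3 − 2)/13 = -1/5
Digits: (7, 10, 7, 2).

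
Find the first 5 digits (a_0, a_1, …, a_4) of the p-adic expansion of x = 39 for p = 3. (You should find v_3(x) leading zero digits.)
(a_0, …, a_4) = (0, 1, 1, 1, 0)

v_3(39) = 1, so a_0 = ... = a_0 = 0. Factor out: x = 3^1 · u with u = 13 a unit in ℤ_3. Expand u iteratively via a_{v+i} = u_i mod 3, u_{i+1} = (u_i − a_{v+i})/3:
  u_0 = 13;  a_1 = 1;  u_1 = (u_0 − 1)/3 = 4
  u_1 = 4;  a_2 = 1;  u_2 = (u_1 − 1)/3 = 1
  u_2 = 1;  a_3 = 1;  u_3 = (u_2 − 1)/3 = 0
  u_3 = 0;  a_4 = 0;  u_4 = (u_3 − 0)/3 = 0
Digits: (0, 1, 1, 1, 0).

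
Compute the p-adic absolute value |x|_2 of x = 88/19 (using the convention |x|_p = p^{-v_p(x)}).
|88/19|_2 = 1/8

Step 1 — compute v_2(x) by factoring powers of 2 out of the numerator and denominator: v_2(88/19) = 3. Step 2 — apply |x|_p = p^{-v_p(x)} = 2^{-3} = 1/8.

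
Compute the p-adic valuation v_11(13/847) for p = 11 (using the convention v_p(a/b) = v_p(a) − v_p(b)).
v_11(13/847) = -2

Factor powers of 11 from the numerator and denominator of the reduced fraction: 13 = 11^0 · 13 and 847 = 11^2 · 7. Apply v_p(a/b) = v_p(a) − v_p(b): v_11(13/847) = 0 − 2 = -2.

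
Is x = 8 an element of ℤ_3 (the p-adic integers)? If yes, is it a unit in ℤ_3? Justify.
x ∈ ℤ_3^× (unit); v_3(x) = 0

ℤ_3 = {x ∈ ℚ_3 : v_3(x) ≥ 0} and ℤ_3^× = {x ∈ ℤ_3 : v_3(x) = 0}. Here v_3(8) = v_3(num) − v_3(den) = 0; compare against these criteria.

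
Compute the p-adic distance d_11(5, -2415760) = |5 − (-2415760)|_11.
d_11(5, -2415760) = 1/161051

Step 1 — x − y = 5 − (-2415760) = 2415765. Step 2 — v_11(2415765) = 5 (factor: 2415765 = (11^5 · 15); the sign does not affect v_p). Step 3 — |x − y|_11 = 11^{-5} = 1/161051.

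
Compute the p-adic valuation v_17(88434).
v_17(88434) = 3

v_17(n) is the largest exponent k such that 17^k divides n. Factor out: 88434 = 17^3 · 18. (Sign doesn't affect v_p.) So v_17(88434) = 3.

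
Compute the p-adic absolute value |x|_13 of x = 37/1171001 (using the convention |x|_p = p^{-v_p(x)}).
|37/1171001|_13 = 28561

Step 1 — compute v_13(x) by factoring powers of 13 out of the numerator and denominator: v_13(37/1171001) = -4. Step 2 — apply |x|_p = p^{-v_p(x)} = 13^{4} = 28561.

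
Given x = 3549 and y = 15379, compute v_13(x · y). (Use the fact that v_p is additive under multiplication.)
v_13(54580071) = 5

v_p(x) = 2 (factor: 3549 = 13^2 · 21); v_p(y) = 3 (factor: 15379 = 13^3 · 7). Additivity: v_p(xy) = v_p(x) + v_p(y) = 2 + 3 = 5. (Direct check: xy = 54580071 = 13^5 · (147).)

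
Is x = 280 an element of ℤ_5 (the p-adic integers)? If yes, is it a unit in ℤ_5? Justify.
x ∈ ℤ_5 but not a unit; v_5(x) = 1 > 0

ℤ_5 = {x ∈ ℚ_5 : v_5(x) ≥ 0} and ℤ_5^× = {x ∈ ℤ_5 : v_5(x) = 0}. Here v_5(280) = v_5(num) − v_5(den) = 1; compare against these criteria.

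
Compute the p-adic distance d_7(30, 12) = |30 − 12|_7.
d_7(30, 12) = 1

Step 1 — x − y = 30 − 12 = 18. Step 2 — v_7(18) = 0 (factor: 18 = (7^0 · 18); the sign does not affect v_p). Step 3 — |x − y|_7 = 7^{0} = 1.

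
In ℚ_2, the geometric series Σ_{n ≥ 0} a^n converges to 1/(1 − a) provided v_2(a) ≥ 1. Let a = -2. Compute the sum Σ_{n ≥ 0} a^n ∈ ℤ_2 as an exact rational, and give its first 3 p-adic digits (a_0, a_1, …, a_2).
Σ a^n = 1/(1 − a) = 1/3;  first 3 digits = (1, 1, 0)

v_2(a) = 1 ≥ 1, so the series converges in ℤ_2 to 1/(1 − a) = 1/(1 − (-2)) = 1/3. Expand this rational in ℤ_2: compute digits iteratively via d_i = x_i mod 2, x_{i+1} = (x_i − d_i)/2. The first 3 digits are (1, 1, 0).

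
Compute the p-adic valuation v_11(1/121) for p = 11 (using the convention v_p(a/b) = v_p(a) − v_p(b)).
v_11(1/121) = -2

Factor powers of 11 from the numerator and denominator of the reduced fraction: 1 = 11^0 · 1 and 121 = 11^2 · 1. Apply v_p(a/b) = v_p(a) − v_p(b): v_11(1/121) = 0 − 2 = -2.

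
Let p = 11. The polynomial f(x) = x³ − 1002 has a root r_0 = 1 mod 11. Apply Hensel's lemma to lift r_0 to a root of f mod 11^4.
r_3 = 5094 (mod 14641)

Hensel: r_{i+1} = r_i − f(r_i)/f′(r_i) mod 11^{i+2}, where f′(x) = 3x². Iterate:
  r_0 = 1 (mod 11)
  r_1 = 12 (mod 121)
  r_2 = 1101 (mod 1331)
  r_3 = 5094 (mod 14641)
Final: r = 5094 with f(r) ≡ 0 mod 11^4.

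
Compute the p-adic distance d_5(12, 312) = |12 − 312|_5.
d_5(12, 312) = 1/25

Step 1 — x − y = 12 − 312 = -300. Step 2 — v_5(-300) = 2 (factor: -300 = −(5^2 · 12); the sign does not affect v_p). Step 3 — |x − y|_5 = 5^{-2} = 1/25.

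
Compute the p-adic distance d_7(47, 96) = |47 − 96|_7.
d_7(47, 96) = 1/49

Step 1 — x − y = 47 − 96 = -49. Step 2 — v_7(-49) = 2 (factor: -49 = −(7^2 · 1); the sign does not affect v_p). Step 3 — |x − y|_7 = 7^{-2} = 1/49.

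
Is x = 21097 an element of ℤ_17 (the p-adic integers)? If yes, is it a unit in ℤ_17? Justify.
x ∈ ℤ_17 but not a unit; v_17(x) = 2 > 0

ℤ_17 = {x ∈ ℚ_17 : v_17(x) ≥ 0} and ℤ_17^× = {x ∈ ℤ_17 : v_17(x) = 0}. Here v_17(21097) = v_17(num) − v_17(den) = 2; compare against these criteria.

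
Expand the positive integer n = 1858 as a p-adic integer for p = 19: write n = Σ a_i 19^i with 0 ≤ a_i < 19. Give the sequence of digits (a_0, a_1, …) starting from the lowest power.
(a_0, a_1, …) = (15, 2, 5)

Repeated division by 19 gives the digits low-to-high: 1858 = 15 + 2·19^1 + 5·19^2. Digit sequence: (15, 2, 5).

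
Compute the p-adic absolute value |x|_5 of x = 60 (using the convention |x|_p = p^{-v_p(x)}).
|60|_5 = 1/5

Step 1 — compute v_5(x) by factoring powers of 5 out of the numerator and denominator: v_5(60) = 1. Step 2 — apply |x|_p = p^{-v_p(x)} = 5^{-1} = 1/5.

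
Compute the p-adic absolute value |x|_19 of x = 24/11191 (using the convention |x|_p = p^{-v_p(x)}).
|24/11191|_19 = 361

Step 1 — compute v_19(x) by factoring powers of 19 out of the numerator and denominator: v_19(24/11191) = -2. Step 2 — apply |x|_p = p^{-v_p(x)} = 19^{2} = 361.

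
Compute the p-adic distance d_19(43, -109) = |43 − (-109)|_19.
d_19(43, -109) = 1/19

Step 1 — x − y = 43 − (-109) = 152. Step 2 — v_19(152) = 1 (factor: 152 = (19^1 · 8); the sign does not affect v_p). Step 3 — |x − y|_19 = 19^{-1} = 1/19.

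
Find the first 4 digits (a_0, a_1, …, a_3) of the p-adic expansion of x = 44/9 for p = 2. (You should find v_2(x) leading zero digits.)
(a_0, …, a_3) = (0, 0, 1, 1)

v_2(44/9) = 2, so a_0 = ... = a_1 = 0. Factor out: x = 2^2 · u with u = 11/9 a unit in ℤ_2. Expand u iteratively via a_{v+i} = u_i mod 2, u_{i+1} = (u_i − a_{v+i})/2:
  u_0 = 11/9;  a_2 = 1;  u_1 = (u_0 − 1)/2 = 1/9
  u_1 = 1/9;  a_3 = 1;  u_2 = (u_1 − 1)/2 = -4/9
Digits: (0, 0, 1, 1).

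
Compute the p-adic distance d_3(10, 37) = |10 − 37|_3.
d_3(10, 37) = 1/27

Step 1 — x − y = 10 − 37 = -27. Step 2 — v_3(-27) = 3 (factor: -27 = −(3^3 · 1); the sign does not affect v_p). Step 3 — |x − y|_3 = 3^{-3} = 1/27.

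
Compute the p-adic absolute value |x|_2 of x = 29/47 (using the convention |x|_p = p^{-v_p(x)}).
|29/47|_2 = 1

Step 1 — compute v_2(x) by factoring powers of 2 out of the numerator and denominator: v_2(29/47) = 0. Step 2 — apply |x|_p = p^{-v_p(x)} = 2^{0} = 1.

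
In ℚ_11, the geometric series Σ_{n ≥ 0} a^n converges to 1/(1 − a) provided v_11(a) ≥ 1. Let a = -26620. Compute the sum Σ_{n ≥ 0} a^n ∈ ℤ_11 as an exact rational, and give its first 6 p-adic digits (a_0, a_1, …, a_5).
Σ a^n = 1/(1 − a) = 1/26621;  first 6 digits = (1, 0, 0, 2, 9, 10)

v_11(a) = 3 ≥ 1, so the series converges in ℤ_11 to 1/(1 − a) = 1/(1 − (-26620)) = 1/26621. Expand this rational in ℤ_11: compute digits iteratively via d_i = x_i mod 11, x_{i+1} = (x_i − d_i)/11. The first 6 digits are (1, 0, 0, 2, 9, 10).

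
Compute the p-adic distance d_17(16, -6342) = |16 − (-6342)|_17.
d_17(16, -6342) = 1/289

Step 1 — x − y = 16 − (-6342) = 6358. Step 2 — v_17(6358) = 2 (factor: 6358 = (17^2 · 22); the sign does not affect v_p). Step 3 — |x − y|_17 = 17^{-2} = 1/289.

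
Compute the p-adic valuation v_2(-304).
v_2(-304) = 4

v_2(n) is the largest exponent k such that 2^k divides n. Factor out: -304 = -2^4 · 19. (Sign doesn't affect v_p.) So v_2(-304) = 4.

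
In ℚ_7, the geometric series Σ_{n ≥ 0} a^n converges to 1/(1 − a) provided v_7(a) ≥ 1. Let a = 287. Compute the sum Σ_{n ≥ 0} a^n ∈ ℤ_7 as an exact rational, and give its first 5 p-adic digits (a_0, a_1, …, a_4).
Σ a^n = 1/(1 − a) = -1/286;  first 5 digits = (1, 6, 6, 1, 4)

v_7(a) = 1 ≥ 1, so the series converges in ℤ_7 to 1/(1 − a) = 1/(1 − 287) = -1/286. Expand this rational in ℤ_7: compute digits iteratively via d_i = x_i mod 7, x_{i+1} = (x_i − d_i)/7. The first 5 digits are (1, 6, 6, 1, 4).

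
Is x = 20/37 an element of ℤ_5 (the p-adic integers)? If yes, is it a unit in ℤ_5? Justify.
x ∈ ℤ_5 but not a unit; v_5(x) = 1 > 0

ℤ_5 = {x ∈ ℚ_5 : v_5(x) ≥ 0} and ℤ_5^× = {x ∈ ℤ_5 : v_5(x) = 0}. Here v_5(20/37) = v_5(num) − v_5(den) = 1; compare against these criteria.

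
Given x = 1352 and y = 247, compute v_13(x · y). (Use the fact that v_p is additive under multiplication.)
v_13(333944) = 3

v_p(x) = 2 (factor: 1352 = 13^2 · 8); v_p(y) = 1 (factor: 247 = 13^1 · 19). Additivity: v_p(xy) = v_p(x) + v_p(y) = 2 + 1 = 3. (Direct check: xy = 333944 = 13^3 · (152).)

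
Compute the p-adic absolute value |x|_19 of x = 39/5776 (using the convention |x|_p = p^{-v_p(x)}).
|39/5776|_19 = 361

Step 1 — compute v_19(x) by factoring powers of 19 out of the numerator and denominator: v_19(39/5776) = -2. Step 2 — apply |x|_p = p^{-v_p(x)} = 19^{2} = 361.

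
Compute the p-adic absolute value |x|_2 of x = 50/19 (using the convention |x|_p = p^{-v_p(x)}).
|50/19|_2 = 1/2

Step 1 — compute v_2(x) by factoring powers of 2 out of the numerator and denominator: v_2(50/19) = 1. Step 2 — apply |x|_p = p^{-v_p(x)} = 2^{-1} = 1/2.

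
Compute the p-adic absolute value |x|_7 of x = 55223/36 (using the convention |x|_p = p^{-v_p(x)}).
|55223/36|_7 = 1/2401

Step 1 — compute v_7(x) by factoring powers of 7 out of the numerator and denominator: v_7(55223/36) = 4. Step 2 — apply |x|_p = p^{-v_p(x)} = 7^{-4} = 1/2401.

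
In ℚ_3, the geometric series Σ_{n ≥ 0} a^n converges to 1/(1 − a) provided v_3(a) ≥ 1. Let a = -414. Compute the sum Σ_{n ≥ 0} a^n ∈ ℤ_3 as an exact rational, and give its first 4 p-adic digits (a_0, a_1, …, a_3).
Σ a^n = 1/(1 − a) = 1/415;  first 4 digits = (1, 0, 2, 2)

v_3(a) = 2 ≥ 1, so the series converges in ℤ_3 to 1/(1 − a) = 1/(1 − (-414)) = 1/415. Expand this rational in ℤ_3: compute digits iteratively via d_i = x_i mod 3, x_{i+1} = (x_i − d_i)/3. The first 4 digits are (1, 0, 2, 2).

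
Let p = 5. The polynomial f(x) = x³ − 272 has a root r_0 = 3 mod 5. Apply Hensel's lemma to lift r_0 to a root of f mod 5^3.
r_2 = 113 (mod 125)

Hensel: r_{i+1} = r_i − f(r_i)/f′(r_i) mod 5^{i+2}, where f′(x) = 3x². Iterate:
  r_0 = 3 (mod 5)
  r_1 = 13 (mod 25)
  r_2 = 113 (mod 125)
Final: r = 113 with f(r) ≡ 0 mod 5^3.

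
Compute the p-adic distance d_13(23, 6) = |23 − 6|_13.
d_13(23, 6) = 1

Step 1 — x − y = 23 − 6 = 17. Step 2 — v_13(17) = 0 (factor: 17 = (13^0 · 17); the sign does not affect v_p). Step 3 — |x − y|_13 = 13^{0} = 1.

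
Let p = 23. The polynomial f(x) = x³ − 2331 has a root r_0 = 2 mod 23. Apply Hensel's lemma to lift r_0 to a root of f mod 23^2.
r_1 = 416 (mod 529)

Hensel: r_{i+1} = r_i − f(r_i)/f′(r_i) mod 23^{i+2}, where f′(x) = 3x². Iterate:
  r_0 = 2 (mod 23)
  r_1 = 416 (mod 529)
Final: r = 416 with f(r) ≡ 0 mod 23^2.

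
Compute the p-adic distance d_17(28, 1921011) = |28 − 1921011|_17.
d_17(28, 1921011) = 1/83521

Step 1 — x − y = 28 − 1921011 = -1920983. Step 2 — v_17(-1920983) = 4 (factor: -1920983 = −(17^4 · 23); the sign does not affect v_p). Step 3 — |x − y|_17 = 17^{-4} = 1/83521.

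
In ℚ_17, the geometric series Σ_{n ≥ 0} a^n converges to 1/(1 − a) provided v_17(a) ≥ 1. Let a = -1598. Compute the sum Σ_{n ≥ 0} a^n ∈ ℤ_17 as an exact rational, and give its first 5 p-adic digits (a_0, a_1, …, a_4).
Σ a^n = 1/(1 − a) = 1/1599;  first 5 digits = (1, 8, 7, 11, 12)

v_17(a) = 1 ≥ 1, so the series converges in ℤ_17 to 1/(1 − a) = 1/(1 − (-1598)) = 1/1599. Expand this rational in ℤ_17: compute digits iteratively via d_i = x_i mod 17, x_{i+1} = (x_i − d_i)/17. The first 5 digits are (1, 8, 7, 11, 12).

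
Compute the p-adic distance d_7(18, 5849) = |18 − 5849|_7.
d_7(18, 5849) = 1/343

Step 1 — x − y = 18 − 5849 = -5831. Step 2 — v_7(-5831) = 3 (factor: -5831 = −(7^3 · 17); the sign does not affect v_p). Step 3 — |x − y|_7 = 7^{-3} = 1/343.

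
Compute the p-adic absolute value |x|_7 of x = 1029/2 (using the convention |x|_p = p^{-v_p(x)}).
|1029/2|_7 = 1/343

Step 1 — compute v_7(x) by factoring powers of 7 out of the numerator and denominator: v_7(1029/2) = 3. Step 2 — apply |x|_p = p^{-v_p(x)} = 7^{-3} = 1/343.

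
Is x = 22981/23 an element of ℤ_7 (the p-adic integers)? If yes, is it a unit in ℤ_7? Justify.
x ∈ ℤ_7 but not a unit; v_7(x) = 3 > 0

ℤ_7 = {x ∈ ℚ_7 : v_7(x) ≥ 0} and ℤ_7^× = {x ∈ ℤ_7 : v_7(x) = 0}. Here v_7(22981/23) = v_7(num) − v_7(den) = 3; compare against these criteria.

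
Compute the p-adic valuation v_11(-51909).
v_11(-51909) = 3

v_11(n) is the largest exponent k such that 11^k divides n. Factor out: -51909 = -11^3 · 39. (Sign doesn't affect v_p.) So v_11(-51909) = 3.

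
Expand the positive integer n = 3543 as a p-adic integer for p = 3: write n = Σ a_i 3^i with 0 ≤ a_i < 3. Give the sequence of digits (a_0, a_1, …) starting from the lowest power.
(a_0, a_1, …) = (0, 2, 0, 2, 1, 2, 1, 1)

Repeated division by 3 gives the digits low-to-high: 3543 = 2·3^1 + 2·3^3 + 1·3^4 + 2·3^5 + 1·3^6 + 1·3^7. Digit sequence: (0, 2, 0, 2, 1, 2, 1, 1).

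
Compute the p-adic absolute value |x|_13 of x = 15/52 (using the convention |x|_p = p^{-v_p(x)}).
|15/52|_13 = 13

Step 1 — compute v_13(x) by factoring powers of 13 out of the numerator and denominator: v_13(15/52) = -1. Step 2 — apply |x|_p = p^{-v_p(x)} = 13^{1} = 13.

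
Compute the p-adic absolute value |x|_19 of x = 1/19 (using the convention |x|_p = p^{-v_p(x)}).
|1/19|_19 = 19

Step 1 — compute v_19(x) by factoring powers of 19 out of the numerator and denominator: v_19(1/19) = -1. Step 2 — apply |x|_p = p^{-v_p(x)} = 19^{1} = 19.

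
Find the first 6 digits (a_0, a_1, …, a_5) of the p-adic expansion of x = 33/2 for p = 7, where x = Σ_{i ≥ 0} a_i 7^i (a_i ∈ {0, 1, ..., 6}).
(a_0, …, a_5) = (6, 5, 3, 3, 3, 3)

v_7(33/2) = 0 (numerator and denominator both coprime to 7), so x ∈ ℤ_7^×. Compute digits iteratively via a_i = x_i mod 7, x_{i+1} = (x_i − a_i)/7, with x_0 = x:
  x_0 = 33/2;  a_0 = 6;  x_1 = (x_0 − 6)/7 = 3/2
  x_1 = 3/2;  a_1 = 5;  x_2 = (x_1 − 5)/7 = -1/2
  x_2 = -1/2;  a_2 = 3;  x_3 = (x_2 − 3)/7 = -1/2
  x_3 = -1/2;  a_3 = 3;  x_4 = (x_3 − 3)/7 = -1/2
  x_4 = -1/2;  a_4 = 3;  x_5 = (x_4 − 3)/7 = -1/2
  x_5 = -1/2;  a_5 = 3;  x_6 = (x_5 − 3)/7 = -1/2
Digits: (6, 5, 3, 3, 3, 3).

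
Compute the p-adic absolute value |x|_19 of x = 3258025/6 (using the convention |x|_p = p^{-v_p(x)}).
|3258025/6|_19 = 1/130321

Step 1 — compute v_19(x) by factoring powers of 19 out of the numerator and denominator: v_19(3258025/6) = 4. Step 2 — apply |x|_p = p^{-v_p(x)} = 19^{-4} = 1/130321.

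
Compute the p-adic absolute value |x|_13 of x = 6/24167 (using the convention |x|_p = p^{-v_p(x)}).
|6/24167|_13 = 2197

Step 1 — compute v_13(x) by factoring powers of 13 out of the numerator and denominator: v_13(6/24167) = -3. Step 2 — apply |x|_p = p^{-v_p(x)} = 13^{3} = 2197.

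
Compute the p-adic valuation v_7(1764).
v_7(1764) = 2

v_7(n) is the largest exponent k such that 7^k divides n. Factor out: 1764 = 7^2 · 36. (Sign doesn't affect v_p.) So v_7(1764) = 2.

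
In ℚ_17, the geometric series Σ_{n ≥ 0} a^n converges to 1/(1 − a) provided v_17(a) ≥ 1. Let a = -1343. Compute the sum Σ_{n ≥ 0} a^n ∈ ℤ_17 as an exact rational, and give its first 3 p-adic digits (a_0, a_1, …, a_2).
Σ a^n = 1/(1 − a) = 1/1344;  first 3 digits = (1, 6, 14)

v_17(a) = 1 ≥ 1, so the series converges in ℤ_17 to 1/(1 − a) = 1/(1 − (-1343)) = 1/1344. Expand this rational in ℤ_17: compute digits iteratively via d_i = x_i mod 17, x_{i+1} = (x_i − d_i)/17. The first 3 digits are (1, 6, 14).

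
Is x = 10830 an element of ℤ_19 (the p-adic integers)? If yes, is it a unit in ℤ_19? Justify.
x ∈ ℤ_19 but not a unit; v_19(x) = 2 > 0

ℤ_19 = {x ∈ ℚ_19 : v_19(x) ≥ 0} and ℤ_19^× = {x ∈ ℤ_19 : v_19(x) = 0}. Here v_19(10830) = v_19(num) − v_19(den) = 2; compare against these criteria.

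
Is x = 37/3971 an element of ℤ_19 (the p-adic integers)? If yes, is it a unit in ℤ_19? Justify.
x ∉ ℤ_19 (v_19(x) = -2 < 0)

ℤ_19 = {x ∈ ℚ_19 : v_19(x) ≥ 0} and ℤ_19^× = {x ∈ ℤ_19 : v_19(x) = 0}. Here v_19(37/3971) = v_19(num) − v_19(den) = -2; compare against these criteria.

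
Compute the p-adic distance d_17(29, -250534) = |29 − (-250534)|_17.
d_17(29, -250534) = 1/83521

Step 1 — x − y = 29 − (-250534) = 250563. Step 2 — v_17(250563) = 4 (factor: 250563 = (17^4 · 3); the sign does not affect v_p). Step 3 — |x − y|_17 = 17^{-4} = 1/83521.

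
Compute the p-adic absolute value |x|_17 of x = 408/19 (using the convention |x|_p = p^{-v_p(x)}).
|408/19|_17 = 1/17

Step 1 — compute v_17(x) by factoring powers of 17 out of the numerator and denominator: v_17(408/19) = 1. Step 2 — apply |x|_p = p^{-v_p(x)} = 17^{-1} = 1/17.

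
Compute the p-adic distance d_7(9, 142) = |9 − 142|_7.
d_7(9, 142) = 1/7

Step 1 — x − y = 9 − 142 = -133. Step 2 — v_7(-133) = 1 (factor: -133 = −(7^1 · 19); the sign does not affect v_p). Step 3 — |x − y|_7 = 7^{-1} = 1/7.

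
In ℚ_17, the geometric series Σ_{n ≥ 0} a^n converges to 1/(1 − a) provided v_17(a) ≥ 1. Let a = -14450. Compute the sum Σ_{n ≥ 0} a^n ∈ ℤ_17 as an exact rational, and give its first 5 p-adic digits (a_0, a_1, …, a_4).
Σ a^n = 1/(1 − a) = 1/14451;  first 5 digits = (1, 0, 1, 14, 0)

v_17(a) = 2 ≥ 1, so the series converges in ℤ_17 to 1/(1 − a) = 1/(1 − (-14450)) = 1/14451. Expand this rational in ℤ_17: compute digits iteratively via d_i = x_i mod 17, x_{i+1} = (x_i − d_i)/17. The first 5 digits are (1, 0, 1, 14, 0).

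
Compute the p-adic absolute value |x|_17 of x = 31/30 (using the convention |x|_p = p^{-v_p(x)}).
|31/30|_17 = 1

Step 1 — compute v_17(x) by factoring powers of 17 out of the numerator and denominator: v_17(31/30) = 0. Step 2 — apply |x|_p = p^{-v_p(x)} = 17^{0} = 1.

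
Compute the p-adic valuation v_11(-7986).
v_11(-7986) = 3

v_11(n) is the largest exponent k such that 11^k divides n. Factor out: -7986 = -11^3 · 6. (Sign doesn't affect v_p.) So v_11(-7986) = 3.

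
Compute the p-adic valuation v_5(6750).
v_5(6750) = 3

v_5(n) is the largest exponent k such that 5^k divides n. Factor out: 6750 = 5^3 · 54. (Sign doesn't affect v_p.) So v_5(6750) = 3.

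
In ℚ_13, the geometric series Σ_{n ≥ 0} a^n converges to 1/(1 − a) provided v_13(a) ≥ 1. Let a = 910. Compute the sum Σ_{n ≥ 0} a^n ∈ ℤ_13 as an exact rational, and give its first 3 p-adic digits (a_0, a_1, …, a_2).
Σ a^n = 1/(1 − a) = -1/909;  first 3 digits = (1, 5, 4)

v_13(a) = 1 ≥ 1, so the series converges in ℤ_13 to 1/(1 − a) = 1/(1 − 910) = -1/909. Expand this rational in ℤ_13: compute digits iteratively via d_i = x_i mod 13, x_{i+1} = (x_i − d_i)/13. The first 3 digits are (1, 5, 4).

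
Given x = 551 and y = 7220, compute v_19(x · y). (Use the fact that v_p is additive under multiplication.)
v_19(3978220) = 3

v_p(x) = 1 (factor: 551 = 19^1 · 29); v_p(y) = 2 (factor: 7220 = 19^2 · 20). Additivity: v_p(xy) = v_p(x) + v_p(y) = 1 + 2 = 3. (Direct check: xy = 3978220 = 19^3 · (580).)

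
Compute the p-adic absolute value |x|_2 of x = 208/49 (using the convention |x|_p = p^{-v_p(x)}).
|208/49|_2 = 1/16

Step 1 — compute v_2(x) by factoring powers of 2 out of the numerator and denominator: v_2(208/49) = 4. Step 2 — apply |x|_p = p^{-v_p(x)} = 2^{-4} = 1/16.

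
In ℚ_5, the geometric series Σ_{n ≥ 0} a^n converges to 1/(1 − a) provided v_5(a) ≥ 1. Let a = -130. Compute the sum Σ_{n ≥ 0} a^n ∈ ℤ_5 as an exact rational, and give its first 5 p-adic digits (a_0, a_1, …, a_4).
Σ a^n = 1/(1 − a) = 1/131;  first 5 digits = (1, 4, 0, 3, 2)

v_5(a) = 1 ≥ 1, so the series converges in ℤ_5 to 1/(1 − a) = 1/(1 − (-130)) = 1/131. Expand this rational in ℤ_5: compute digits iteratively via d_i = x_i mod 5, x_{i+1} = (x_i − d_i)/5. The first 5 digits are (1, 4, 0, 3, 2).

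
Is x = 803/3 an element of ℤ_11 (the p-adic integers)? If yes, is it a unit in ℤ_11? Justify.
x ∈ ℤ_11 but not a unit; v_11(x) = 1 > 0

ℤ_11 = {x ∈ ℚ_11 : v_11(x) ≥ 0} and ℤ_11^× = {x ∈ ℤ_11 : v_11(x) = 0}. Here v_11(803/3) = v_11(num) − v_11(den) = 1; compare against these criteria.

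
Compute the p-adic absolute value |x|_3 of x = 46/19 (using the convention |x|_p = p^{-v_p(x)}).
|46/19|_3 = 1

Step 1 — compute v_3(x) by factoring powers of 3 out of the numerator and denominator: v_3(46/19) = 0. Step 2 — apply |x|_p = p^{-v_p(x)} = 3^{0} = 1.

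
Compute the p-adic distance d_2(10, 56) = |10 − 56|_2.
d_2(10, 56) = 1/2

Step 1 — x − y = 10 − 56 = -46. Step 2 — v_2(-46) = 1 (factor: -46 = −(2^1 · 23); the sign does not affect v_p). Step 3 — |x − y|_2 = 2^{-1} = 1/2.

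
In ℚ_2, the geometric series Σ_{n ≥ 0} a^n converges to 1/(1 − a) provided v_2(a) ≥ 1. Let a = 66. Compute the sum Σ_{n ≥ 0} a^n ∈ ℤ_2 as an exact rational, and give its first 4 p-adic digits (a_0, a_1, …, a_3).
Σ a^n = 1/(1 − a) = -1/65;  first 4 digits = (1, 1, 1, 1)

v_2(a) = 1 ≥ 1, so the series converges in ℤ_2 to 1/(1 − a) = 1/(1 − 66) = -1/65. Expand this rational in ℤ_2: compute digits iteratively via d_i = x_i mod 2, x_{i+1} = (x_i − d_i)/2. The first 4 digits are (1, 1, 1, 1).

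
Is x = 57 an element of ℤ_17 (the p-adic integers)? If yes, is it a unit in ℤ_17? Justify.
x ∈ ℤ_17^× (unit); v_17(x) = 0

ℤ_17 = {x ∈ ℚ_17 : v_17(x) ≥ 0} and ℤ_17^× = {x ∈ ℤ_17 : v_17(x) = 0}. Here v_17(57) = v_17(num) − v_17(den) = 0; compare against these criteria.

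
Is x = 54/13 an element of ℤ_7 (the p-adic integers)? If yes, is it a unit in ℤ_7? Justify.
x ∈ ℤ_7^× (unit); v_7(x) = 0

ℤ_7 = {x ∈ ℚ_7 : v_7(x) ≥ 0} and ℤ_7^× = {x ∈ ℤ_7 : v_7(x) = 0}. Here v_7(54/13) = v_7(num) − v_7(den) = 0; compare against these criteria.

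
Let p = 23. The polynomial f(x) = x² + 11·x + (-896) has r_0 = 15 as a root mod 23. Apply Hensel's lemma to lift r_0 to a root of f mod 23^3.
r_2 = 11446 (mod 12167)

Hensel: r_{i+1} = r_i − f(r_i)·(f′(r_i))^{-1} mod 23^{i+2}, f′(x) = 2x + 11. Iterate:
  r_0 = 15 (mod 23)
  r_1 = 337 (mod 529)
  r_2 = 11446 (mod 12167)
Final: r = 11446 satisfies f(r) ≡ 0 mod 23^3.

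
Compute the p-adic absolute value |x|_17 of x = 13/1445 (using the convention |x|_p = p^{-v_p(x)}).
|13/1445|_17 = 289

Step 1 — compute v_17(x) by factoring powers of 17 out of the numerator and denominator: v_17(13/1445) = -2. Step 2 — apply |x|_p = p^{-v_p(x)} = 17^{2} = 289.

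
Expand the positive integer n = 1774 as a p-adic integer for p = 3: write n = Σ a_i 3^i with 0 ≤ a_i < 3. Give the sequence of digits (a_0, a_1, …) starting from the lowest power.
(a_0, a_1, …) = (1, 0, 2, 2, 0, 1, 2)

Repeated division by 3 gives the digits low-to-high: 1774 = 1 + 2·3^2 + 2·3^3 + 1·3^5 + 2·3^6. Digit sequence: (1, 0, 2, 2, 0, 1, 2).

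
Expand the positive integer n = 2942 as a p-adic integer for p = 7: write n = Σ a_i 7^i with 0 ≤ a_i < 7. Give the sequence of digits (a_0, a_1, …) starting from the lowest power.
(a_0, a_1, …) = (2, 0, 4, 1, 1)

Repeated division by 7 gives the digits low-to-high: 2942 = 2 + 4·7^2 + 1·7^3 + 1·7^4. Digit sequence: (2, 0, 4, 1, 1).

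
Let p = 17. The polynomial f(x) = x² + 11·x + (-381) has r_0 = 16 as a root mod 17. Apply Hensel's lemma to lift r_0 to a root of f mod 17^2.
r_1 = 203 (mod 289)

Hensel: r_{i+1} = r_i − f(r_i)·(f′(r_i))^{-1} mod 17^{i+2}, f′(x) = 2x + 11. Iterate:
  r_0 = 16 (mod 17)
  r_1 = 203 (mod 289)
Final: r = 203 satisfies f(r) ≡ 0 mod 17^2.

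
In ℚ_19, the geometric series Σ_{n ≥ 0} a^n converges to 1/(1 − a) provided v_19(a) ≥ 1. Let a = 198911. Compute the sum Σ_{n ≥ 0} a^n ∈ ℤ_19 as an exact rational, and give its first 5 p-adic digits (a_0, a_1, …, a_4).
Σ a^n = 1/(1 − a) = -1/198910;  first 5 digits = (1, 0, 0, 10, 1)

v_19(a) = 3 ≥ 1, so the series converges in ℤ_19 to 1/(1 − a) = 1/(1 − 198911) = -1/198910. Expand this rational in ℤ_19: compute digits iteratively via d_i = x_i mod 19, x_{i+1} = (x_i − d_i)/19. The first 5 digits are (1, 0, 0, 10, 1).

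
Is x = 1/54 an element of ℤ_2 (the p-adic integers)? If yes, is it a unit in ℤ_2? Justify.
x ∉ ℤ_2 (v_2(x) = -1 < 0)

ℤ_2 = {x ∈ ℚ_2 : v_2(x) ≥ 0} and ℤ_2^× = {x ∈ ℤ_2 : v_2(x) = 0}. Here v_2(1/54) = v_2(num) − v_2(den) = -1; compare against these criteria.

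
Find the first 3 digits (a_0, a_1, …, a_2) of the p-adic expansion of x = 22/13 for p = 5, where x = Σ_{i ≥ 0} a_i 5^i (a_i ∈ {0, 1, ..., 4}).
(a_0, …, a_2) = (4, 3, 2)

v_5(22/13) = 0 (numerator and denominator both coprime to 5), so x ∈ ℤ_5^×. Compute digits iteratively via a_i = x_i mod 5, x_{i+1} = (x_i − a_i)/5, with x_0 = x:
  x_0 = 22/13;  a_0 = 4;  x_1 = (x_0 − 4)/5 = -6/13
  x_1 = -6/13;  a_1 = 3;  x_2 = (x_1 − 3)/5 = -9/13
  x_2 = -9/13;  a_2 = 2;  x_3 = (x_2 − 2)/5 = -7/13
Digits: (4, 3, 2).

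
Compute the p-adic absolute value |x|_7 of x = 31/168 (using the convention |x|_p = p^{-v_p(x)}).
|31/168|_7 = 7

Step 1 — compute v_7(x) by factoring powers of 7 out of the numerator and denominator: v_7(31/168) = -1. Step 2 — apply |x|_p = p^{-v_p(x)} = 7^{1} = 7.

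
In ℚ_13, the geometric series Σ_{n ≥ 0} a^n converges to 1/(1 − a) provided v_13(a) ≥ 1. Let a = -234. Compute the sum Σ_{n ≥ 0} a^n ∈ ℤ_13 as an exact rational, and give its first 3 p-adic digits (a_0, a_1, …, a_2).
Σ a^n = 1/(1 − a) = 1/235;  first 3 digits = (1, 8, 10)

v_13(a) = 1 ≥ 1, so the series converges in ℤ_13 to 1/(1 − a) = 1/(1 − (-234)) = 1/235. Expand this rational in ℤ_13: compute digits iteratively via d_i = x_i mod 13, x_{i+1} = (x_i − d_i)/13. The first 3 digits are (1, 8, 10).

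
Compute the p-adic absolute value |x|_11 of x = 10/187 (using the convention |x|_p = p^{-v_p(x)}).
|10/187|_11 = 11

Step 1 — compute v_11(x) by factoring powers of 11 out of the numerator and denominator: v_11(10/187) = -1. Step 2 — apply |x|_p = p^{-v_p(x)} = 11^{1} = 11.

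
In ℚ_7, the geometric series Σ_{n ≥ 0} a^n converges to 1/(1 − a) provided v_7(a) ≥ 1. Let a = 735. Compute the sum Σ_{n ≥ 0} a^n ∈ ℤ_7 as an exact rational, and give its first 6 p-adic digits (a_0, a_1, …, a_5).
Σ a^n = 1/(1 − a) = -1/734;  first 6 digits = (1, 0, 1, 2, 1, 4)

v_7(a) = 2 ≥ 1, so the series converges in ℤ_7 to 1/(1 − a) = 1/(1 − 735) = -1/734. Expand this rational in ℤ_7: compute digits iteratively via d_i = x_i mod 7, x_{i+1} = (x_i − d_i)/7. The first 6 digits are (1, 0, 1, 2, 1, 4).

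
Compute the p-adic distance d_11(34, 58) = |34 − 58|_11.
d_11(34, 58) = 1

Step 1 — x − y = 34 − 58 = -24. Step 2 — v_11(-24) = 0 (factor: -24 = −(11^0 · 24); the sign does not affect v_p). Step 3 — |x − y|_11 = 11^{0} = 1.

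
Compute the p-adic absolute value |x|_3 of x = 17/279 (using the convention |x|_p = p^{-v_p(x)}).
|17/279|_3 = 9

Step 1 — compute v_3(x) by factoring powers of 3 out of the numerator and denominator: v_3(17/279) = -2. Step 2 — apply |x|_p = p^{-v_p(x)} = 3^{2} = 9.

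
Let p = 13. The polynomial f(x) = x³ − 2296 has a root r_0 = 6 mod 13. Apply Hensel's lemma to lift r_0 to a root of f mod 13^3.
r_2 = 526 (mod 2197)

Hensel: r_{i+1} = r_i − f(r_i)/f′(r_i) mod 13^{i+2}, where f′(x) = 3x². Iterate:
  r_0 = 6 (mod 13)
  r_1 = 19 (mod 169)
  r_2 = 526 (mod 2197)
Final: r = 526 with f(r) ≡ 0 mod 13^3.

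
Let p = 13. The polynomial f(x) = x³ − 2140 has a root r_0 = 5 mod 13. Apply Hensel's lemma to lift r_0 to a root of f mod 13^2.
r_1 = 122 (mod 169)

Hensel: r_{i+1} = r_i − f(r_i)/f′(r_i) mod 13^{i+2}, where f′(x) = 3x². Iterate:
  r_0 = 5 (mod 13)
  r_1 = 122 (mod 169)
Final: r = 122 with f(r) ≡ 0 mod 13^2.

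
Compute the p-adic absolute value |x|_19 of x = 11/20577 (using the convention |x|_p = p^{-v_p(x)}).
|11/20577|_19 = 6859

Step 1 — compute v_19(x) by factoring powers of 19 out of the numerator and denominator: v_19(11/20577) = -3. Step 2 — apply |x|_p = p^{-v_p(x)} = 19^{3} = 6859.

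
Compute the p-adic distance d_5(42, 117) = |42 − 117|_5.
d_5(42, 117) = 1/25

Step 1 — x − y = 42 − 117 = -75. Step 2 — v_5(-75) = 2 (factor: -75 = −(5^2 · 3); the sign does not affect v_p). Step 3 — |x − y|_5 = 5^{-2} = 1/25.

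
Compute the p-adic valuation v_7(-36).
v_7(-36) = 0

v_7(n) is the largest exponent k such that 7^k divides n. Factor out: -36 = -7^0 · 36. (Sign doesn't affect v_p.) So v_7(-36) = 0.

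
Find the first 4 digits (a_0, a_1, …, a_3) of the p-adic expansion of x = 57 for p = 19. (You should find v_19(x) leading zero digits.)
(a_0, …, a_3) = (0, 3, 0, 0)

v_19(57) = 1, so a_0 = ... = a_0 = 0. Factor out: x = 19^1 · u with u = 3 a unit in ℤ_19. Expand u iteratively via a_{v+i} = u_i mod 19, u_{i+1} = (u_i − a_{v+i})/19:
  u_0 = 3;  a_1 = 3;  u_1 = (u_0 − 3)/19 = 0
  u_1 = 0;  a_2 = 0;  u_2 = (u_1 − 0)/19 = 0
  u_2 = 0;  a_3 = 0;  u_3 = (u_2 − 0)/19 = 0
Digits: (0, 3, 0, 0).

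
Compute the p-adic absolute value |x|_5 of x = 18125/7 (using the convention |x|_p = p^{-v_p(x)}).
|18125/7|_5 = 1/625

Step 1 — compute v_5(x) by factoring powers of 5 out of the numerator and denominator: v_5(18125/7) = 4. Step 2 — apply |x|_p = p^{-v_p(x)} = 5^{-4} = 1/625.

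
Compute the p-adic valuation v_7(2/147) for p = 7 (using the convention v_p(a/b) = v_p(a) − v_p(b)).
v_7(2/147) = -2

Factor powers of 7 from the numerator and denominator of the reduced fraction: 2 = 7^0 · 2 and 147 = 7^2 · 3. Apply v_p(a/b) = v_p(a) − v_p(b): v_7(2/147) = 0 − 2 = -2.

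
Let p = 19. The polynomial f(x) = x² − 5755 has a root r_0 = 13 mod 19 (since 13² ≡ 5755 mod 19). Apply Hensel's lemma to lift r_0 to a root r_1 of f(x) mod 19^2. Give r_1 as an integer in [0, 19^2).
r_1 = 89 (mod 361)

Hensel's recurrence: r_{i+1} = r_i − f(r_i)·(f′(r_i))^{-1} mod 19^{i+2}, with f′(x) = 2x. Iterate:
  r_0 = 13 (mod 19)
  r_1 = 89 (mod 361)
Final: r_1 = 89, and one checks f(r_1) ≡ 0 mod 19^2.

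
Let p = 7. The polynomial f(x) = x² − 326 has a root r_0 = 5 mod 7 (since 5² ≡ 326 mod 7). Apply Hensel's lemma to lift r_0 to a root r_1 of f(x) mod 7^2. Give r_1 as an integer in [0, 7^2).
r_1 = 40 (mod 49)

Hensel's recurrence: r_{i+1} = r_i − f(r_i)·(f′(r_i))^{-1} mod 7^{i+2}, with f′(x) = 2x. Iterate:
  r_0 = 5 (mod 7)
  r_1 = 40 (mod 49)
Final: r_1 = 40, and one checks f(r_1) ≡ 0 mod 7^2.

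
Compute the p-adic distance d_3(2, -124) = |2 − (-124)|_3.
d_3(2, -124) = 1/9

Step 1 — x − y = 2 − (-124) = 126. Step 2 — v_3(126) = 2 (factor: 126 = (3^2 · 14); the sign does not affect v_p). Step 3 — |x − y|_3 = 3^{-2} = 1/9.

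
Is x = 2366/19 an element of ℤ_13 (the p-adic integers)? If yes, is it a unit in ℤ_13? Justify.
x ∈ ℤ_13 but not a unit; v_13(x) = 2 > 0

ℤ_13 = {x ∈ ℚ_13 : v_13(x) ≥ 0} and ℤ_13^× = {x ∈ ℤ_13 : v_13(x) = 0}. Here v_13(2366/19) = v_13(num) − v_13(den) = 2; compare against these criteria.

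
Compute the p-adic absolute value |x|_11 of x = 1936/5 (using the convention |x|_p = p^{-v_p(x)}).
|1936/5|_11 = 1/121

Step 1 — compute v_11(x) by factoring powers of 11 out of the numerator and denominator: v_11(1936/5) = 2. Step 2 — apply |x|_p = p^{-v_p(x)} = 11^{-2} = 1/121.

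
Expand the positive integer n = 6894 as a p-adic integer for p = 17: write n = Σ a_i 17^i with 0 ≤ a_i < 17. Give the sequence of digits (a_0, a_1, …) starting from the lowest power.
(a_0, a_1, …) = (9, 14, 6, 1)

Repeated division by 17 gives the digits low-to-high: 6894 = 9 + 14·17^1 + 6·17^2 + 1·17^3. Digit sequence: (9, 14, 6, 1).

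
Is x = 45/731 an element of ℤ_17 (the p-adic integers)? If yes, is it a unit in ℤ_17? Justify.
x ∉ ℤ_17 (v_17(x) = -1 < 0)

ℤ_17 = {x ∈ ℚ_17 : v_17(x) ≥ 0} and ℤ_17^× = {x ∈ ℤ_17 : v_17(x) = 0}. Here v_17(45/731) = v_17(num) − v_17(den) = -1; compare against these criteria.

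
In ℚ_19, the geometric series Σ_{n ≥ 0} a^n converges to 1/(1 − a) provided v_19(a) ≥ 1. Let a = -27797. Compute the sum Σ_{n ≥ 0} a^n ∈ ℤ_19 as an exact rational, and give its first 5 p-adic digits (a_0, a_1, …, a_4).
Σ a^n = 1/(1 − a) = 1/27798;  first 5 digits = (1, 0, 18, 14, 0)

v_19(a) = 2 ≥ 1, so the series converges in ℤ_19 to 1/(1 − a) = 1/(1 − (-27797)) = 1/27798. Expand this rational in ℤ_19: compute digits iteratively via d_i = x_i mod 19, x_{i+1} = (x_i − d_i)/19. The first 5 digits are (1, 0, 18, 14, 0).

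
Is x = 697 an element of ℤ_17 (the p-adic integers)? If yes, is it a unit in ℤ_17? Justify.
x ∈ ℤ_17 but not a unit; v_17(x) = 1 > 0

ℤ_17 = {x ∈ ℚ_17 : v_17(x) ≥ 0} and ℤ_17^× = {x ∈ ℤ_17 : v_17(x) = 0}. Here v_17(697) = v_17(num) − v_17(den) = 1; compare against these criteria.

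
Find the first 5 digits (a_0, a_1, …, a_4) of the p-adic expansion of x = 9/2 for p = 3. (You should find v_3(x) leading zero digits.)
(a_0, …, a_4) = (0, 0, 2, 1, 1)

v_3(9/2) = 2, so a_0 = ... = a_1 = 0. Factor out: x = 3^2 · u with u = 1/2 a unit in ℤ_3. Expand u iteratively via a_{v+i} = u_i mod 3, u_{i+1} = (u_i − a_{v+i})/3:
  u_0 = 1/2;  a_2 = 2;  u_1 = (u_0 − 2)/3 = -1/2
  u_1 = -1/2;  a_3 = 1;  u_2 = (u_1 − 1)/3 = -1/2
  u_2 = -1/2;  a_4 = 1;  u_3 = (u_2 − 1)/3 = -1/2
Digits: (0, 0, 2, 1, 1).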